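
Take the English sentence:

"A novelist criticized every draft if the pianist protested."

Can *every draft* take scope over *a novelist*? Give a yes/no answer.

The adjunct island is irrelevant here — *every draft* and *a novelist* are both in the matrix clause.
Clause-internal QR can adjoin the lower DP above the subject, yielding the inverse reading.

Yes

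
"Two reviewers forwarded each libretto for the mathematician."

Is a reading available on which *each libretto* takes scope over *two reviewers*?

Yes

*each libretto* and *two reviewers* are in the same minimal clause.
Ordinary QR to a clause-peripheral position gives the wide-scope LF for the lower DP.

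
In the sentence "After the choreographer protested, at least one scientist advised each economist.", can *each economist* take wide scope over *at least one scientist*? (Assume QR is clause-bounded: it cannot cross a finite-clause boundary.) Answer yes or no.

The adjunct clause does not contain *each economist*, which is the matrix object.
With no island boundary between them, the object can take inverse scope over the subject via ordinary QR within the clause.
So *each economist* > *at least one scientist* is among the available readings.

Yes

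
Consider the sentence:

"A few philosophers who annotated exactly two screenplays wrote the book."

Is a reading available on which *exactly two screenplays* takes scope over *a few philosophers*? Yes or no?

No

The DP *exactly two screenplays* is contained in the relative clause *who annotated exactly two screenplays*.
Quantifiers inside a relative clause are trapped there; the RC boundary blocks QR.
The inverse ordering *exactly two screenplays* > *a few philosophers* is therefore underivable.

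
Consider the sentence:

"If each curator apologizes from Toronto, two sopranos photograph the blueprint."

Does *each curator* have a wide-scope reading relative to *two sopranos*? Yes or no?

No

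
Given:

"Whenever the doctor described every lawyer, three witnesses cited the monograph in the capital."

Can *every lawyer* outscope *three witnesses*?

No

Structurally, *every lawyer* is inside the adjunct clause *whenever the doctor described every lawyer*.
Since the clause is an adjunct (not a complement), the Adjunct Condition blocks QR across its edge.
So *every lawyer* cannot raise to a position above *three witnesses*.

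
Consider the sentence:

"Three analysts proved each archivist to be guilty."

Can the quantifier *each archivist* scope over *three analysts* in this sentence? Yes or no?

Yes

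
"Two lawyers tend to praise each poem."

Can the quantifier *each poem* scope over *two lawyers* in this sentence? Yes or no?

The matrix predicate is a raising verb, whose infinitival complement is not a scope island — *each poem* can QR into the matrix clause.
No island intervenes, so both surface and inverse scope are derivable.
Both orderings are possible: *two lawyers* > *each poem* and *each poem* > *two lawyers*.

Yes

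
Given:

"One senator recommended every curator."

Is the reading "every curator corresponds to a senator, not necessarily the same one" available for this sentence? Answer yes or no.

The described interpretation is the *every curator* > *one senator* scoping.
*every curator* and *one senator* are in the same minimal clause.
No island intervenes, so both surface and inverse scope are derivable.

Yes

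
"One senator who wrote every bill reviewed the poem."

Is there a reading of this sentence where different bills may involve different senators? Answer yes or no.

No

That reading corresponds to *every bill* > *one senator*.
The DP *every bill* is contained in the relative clause *who wrote every bill*.
Relative clauses are scope islands: a quantifier cannot QR out of a relative clause to take scope in the matrix clause.
The inverse ordering *every bill* > *one senator* is therefore underivable.
(Only the surface reading survives: one fixed senator with respect to all the relevant bills.)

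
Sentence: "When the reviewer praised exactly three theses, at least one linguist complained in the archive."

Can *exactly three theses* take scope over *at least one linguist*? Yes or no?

No

The target quantifier *exactly three theses* is part of the adjunct clause *when the reviewer praised exactly three theses*.
The adjunct-island constraint bars QR out of an adverbial clause.
*exactly three theses* > *at least one linguist* would require crossing that boundary, which is illicit.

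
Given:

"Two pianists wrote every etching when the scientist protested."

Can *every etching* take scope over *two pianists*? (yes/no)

Yes

Neither queried DP is inside the adjunct, so the adjunct-island constraint does not apply.
No island intervenes, so both surface and inverse scope are derivable.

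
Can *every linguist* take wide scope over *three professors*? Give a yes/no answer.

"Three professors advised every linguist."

*three professors* and *every linguist* are co-arguments of the matrix verb, with nothing but a clause-internal boundary between them.
Clause-internal QR can adjoin the lower DP above the subject, yielding the inverse reading.

Yes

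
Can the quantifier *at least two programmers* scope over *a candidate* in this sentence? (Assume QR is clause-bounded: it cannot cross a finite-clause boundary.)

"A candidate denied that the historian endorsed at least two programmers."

No

*at least two programmers* sits inside the finite complement clause *that the historian endorsed at least two programmers*.
Finite CP is the ceiling for QR here, by assumption.
So the wide-scope reading for *at least two programmers* is blocked.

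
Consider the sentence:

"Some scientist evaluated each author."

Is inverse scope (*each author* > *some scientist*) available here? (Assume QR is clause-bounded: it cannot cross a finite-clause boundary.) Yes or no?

Yes

*each author* is the matrix object and *some scientist* the matrix subject; the two are clausemates.
Nothing blocks QR of the lower DP to a position above the higher one, so inverse scope is available.
The sentence is scopally ambiguous between *some scientist* > *each author* and *each author* > *some scientist*.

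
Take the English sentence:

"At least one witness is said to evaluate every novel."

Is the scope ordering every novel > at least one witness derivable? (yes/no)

The matrix predicate is a raising verb, whose infinitival complement is not a scope island — *every novel* can QR into the matrix clause.
Clause-internal QR can adjoin the lower DP above the subject, yielding the inverse reading.
So *every novel* > *at least one witness* is among the available readings.

Yes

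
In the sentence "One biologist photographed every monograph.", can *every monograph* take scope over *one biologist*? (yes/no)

*one biologist* and *every monograph* are co-arguments of the matrix verb, with nothing but a clause-internal boundary between them.
Nothing blocks QR of the lower DP to a position above the higher one, so inverse scope is available.
The sentence is scopally ambiguous between *one biologist* > *every monograph* and *every monograph* > *one biologist*.

Yes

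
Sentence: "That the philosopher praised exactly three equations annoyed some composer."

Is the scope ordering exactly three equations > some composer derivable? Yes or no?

No

*exactly three equations* sits inside the sentential subject *that the philosopher praised exactly three equations*.
Clausal subjects are scope islands; QR from inside the subject into the matrix is barred.
So the wide-scope reading for *exactly three equations* is blocked.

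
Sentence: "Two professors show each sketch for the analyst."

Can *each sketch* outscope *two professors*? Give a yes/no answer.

Yes

*two professors* and *each sketch* are co-arguments of the matrix verb, with nothing but a clause-internal boundary between them.
Ordinary QR to a clause-peripheral position gives the wide-scope LF for the lower DP.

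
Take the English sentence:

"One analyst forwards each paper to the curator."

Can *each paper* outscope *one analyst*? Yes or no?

*each paper* is the matrix object and *one analyst* the matrix subject; the two are clausemates.
QR within a single clause is free, so the lower quantifier may take scope over the higher one.
Both orderings are possible: *one analyst* > *each paper* and *each paper* > *one analyst*.

Yes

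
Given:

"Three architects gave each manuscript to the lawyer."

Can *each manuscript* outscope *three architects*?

*each manuscript* and *three architects* are in the same minimal clause.
Clause-internal QR can adjoin the lower DP above the subject, yielding the inverse reading.

Yes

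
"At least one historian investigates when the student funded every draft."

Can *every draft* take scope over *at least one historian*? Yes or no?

The DP *every draft* is contained in the embedded question *when the student funded every draft*.
An indirect question is a wh-island; the filled [Spec,CP] blocks QR across the CP edge.
Hence only narrow scope for *every draft* (under *at least one historian*) survives.

No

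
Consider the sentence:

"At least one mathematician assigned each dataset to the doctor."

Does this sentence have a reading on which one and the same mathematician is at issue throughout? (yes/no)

Yes

The paraphrase describes the scope ordering *at least one mathematician* > *each dataset*.
That is the surface-scope ordering, which is always one of the available readings — island constraints only ever restrict inverse scope.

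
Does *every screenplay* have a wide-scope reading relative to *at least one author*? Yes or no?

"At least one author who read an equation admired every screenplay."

*every screenplay* sits in the matrix clause, not in the relative clause on *at least one author*.
Clause-internal QR can adjoin the lower DP above the subject, yielding the inverse reading.

Yes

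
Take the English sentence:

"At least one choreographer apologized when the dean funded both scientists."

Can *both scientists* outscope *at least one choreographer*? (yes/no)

No

*both scientists* sits inside the adjunct clause *when the dean funded both scientists*.
Adjunct clauses are scope islands: a quantifier inside an adjunct cannot raise into the matrix clause.
So the wide-scope reading for *both scientists* is blocked.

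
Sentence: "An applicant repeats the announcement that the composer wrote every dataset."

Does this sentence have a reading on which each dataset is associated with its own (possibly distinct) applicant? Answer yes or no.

That reading corresponds to *every dataset* > *an applicant*.
*every dataset* occurs within the complex NP *the announcement that the composer wrote every dataset*.
Noun-complement clauses are scope islands (the Complex NP Constraint): a quantifier inside one cannot scope into the matrix.
So the wide-scope reading for *every dataset* is blocked.

No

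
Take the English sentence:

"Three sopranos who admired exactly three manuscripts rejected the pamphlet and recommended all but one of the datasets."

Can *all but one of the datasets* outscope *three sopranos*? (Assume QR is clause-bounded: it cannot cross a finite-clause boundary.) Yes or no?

The DP *all but one of the datasets* is contained in one conjunct of the coordinate structure (*recommended all but one of the datasets*).
QR out of a conjunct would have to apply non-ATB, which the CSC forbids.
So the wide-scope reading for *all but one of the datasets* is blocked.

No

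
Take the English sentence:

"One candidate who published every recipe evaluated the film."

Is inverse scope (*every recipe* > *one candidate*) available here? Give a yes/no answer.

The target quantifier *every recipe* is part of the relative clause *who published every recipe*.
The relative clause forms an island for QR, so the quantifier is confined to the head noun's restrictor.
So the wide-scope reading for *every recipe* is blocked.

No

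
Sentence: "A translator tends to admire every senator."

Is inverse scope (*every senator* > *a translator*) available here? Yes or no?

Yes

The matrix predicate is a raising verb, whose infinitival complement is not a scope island — *every senator* can QR into the matrix clause.
Ordinary QR to a clause-peripheral position gives the wide-scope LF for the lower DP.
Both orderings are possible: *a translator* > *every senator* and *every senator* > *a translator*.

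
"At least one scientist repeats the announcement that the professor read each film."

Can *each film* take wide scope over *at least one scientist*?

No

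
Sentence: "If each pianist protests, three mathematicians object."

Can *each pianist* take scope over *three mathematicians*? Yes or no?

No

The DP *each pianist* is contained in the adjunct clause *if each pianist protests*.
Adjuncts are opaque for quantifier raising; a quantifier in an adjunct stays inside it.
*each pianist* > *three mathematicians* would require crossing that boundary, which is illicit.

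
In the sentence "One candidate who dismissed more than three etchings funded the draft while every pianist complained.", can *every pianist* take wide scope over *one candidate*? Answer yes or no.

No

Structurally, *every pianist* is inside the adjunct clause *while every pianist complained*.
Adjuncts are opaque for quantifier raising; a quantifier in an adjunct stays inside it.
*every pianist* > *one candidate* would require crossing that boundary, which is illicit.
(Only the surface reading survives: one fixed candidate with respect to all the relevant pianists.)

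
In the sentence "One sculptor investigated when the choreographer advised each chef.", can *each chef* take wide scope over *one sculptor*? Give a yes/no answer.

No

*each chef* occurs within the embedded question *when the choreographer advised each chef*.
The wh-island constraint blocks QR out of an embedded interrogative.
The inverse ordering *each chef* > *one sculptor* is therefore underivable.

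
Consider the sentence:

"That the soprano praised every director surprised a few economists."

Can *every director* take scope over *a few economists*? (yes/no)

*every director* is embedded in the sentential subject *that the soprano praised every director*.
Subjects — clausal subjects included — are islands for extraction, and QR is no exception.
So the wide-scope reading for *every director* is blocked.

No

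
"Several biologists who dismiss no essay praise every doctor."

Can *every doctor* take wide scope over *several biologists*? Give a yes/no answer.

Yes

*every doctor* sits in the matrix clause, not in the relative clause on *several biologists*.
With no island boundary between them, the object can take inverse scope over the subject via ordinary QR within the clause.
So *every doctor* > *several biologists* is among the available readings.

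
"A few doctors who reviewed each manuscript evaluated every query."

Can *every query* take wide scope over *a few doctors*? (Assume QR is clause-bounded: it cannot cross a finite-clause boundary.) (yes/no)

Yes

*every query* sits in the matrix clause, not in the relative clause on *a few doctors*.
Clause-internal QR can adjoin the lower DP above the subject, yielding the inverse reading.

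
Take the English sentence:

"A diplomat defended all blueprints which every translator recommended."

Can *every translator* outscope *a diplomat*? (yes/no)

No

The target quantifier *every translator* is part of the relative clause *which every translator recommended* modifying *all blueprints*.
A relative clause is a scope island — quantifier raising cannot cross its boundary.
So the wide-scope reading for *every translator* is blocked.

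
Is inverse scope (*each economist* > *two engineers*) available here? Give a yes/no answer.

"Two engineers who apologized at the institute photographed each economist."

Yes

Although the sentence contains a relative clause (*who apologized at the institute*), *each economist* is outside it, in the matrix VP.
No island intervenes, so both surface and inverse scope are derivable.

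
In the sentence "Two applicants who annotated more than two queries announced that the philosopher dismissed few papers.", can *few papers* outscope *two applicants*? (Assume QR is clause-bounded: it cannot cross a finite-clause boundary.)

No

The target quantifier *few papers* is part of the finite complement clause *that the philosopher dismissed few papers*.
With QR restricted to its own tensed clause, the embedded quantifier cannot reach a matrix scope position.
So *few papers* cannot raise to a position above *two applicants*.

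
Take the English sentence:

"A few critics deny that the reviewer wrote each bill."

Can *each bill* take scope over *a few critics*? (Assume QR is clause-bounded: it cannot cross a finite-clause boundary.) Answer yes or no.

No

The target quantifier *each bill* is part of the finite complement clause *that the reviewer wrote each bill*.
Finite CP is the ceiling for QR here, by assumption.
So the wide-scope reading for *each bill* is blocked.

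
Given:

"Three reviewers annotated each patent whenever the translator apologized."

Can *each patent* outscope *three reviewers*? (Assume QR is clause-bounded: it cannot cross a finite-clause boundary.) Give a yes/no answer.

The adjunct island is irrelevant here — *each patent* and *three reviewers* are both in the matrix clause.
Ordinary QR to a clause-peripheral position gives the wide-scope LF for the lower DP.
So *each patent* > *three reviewers* is among the available readings.

Yes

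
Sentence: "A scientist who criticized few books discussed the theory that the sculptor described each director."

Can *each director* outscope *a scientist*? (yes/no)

The DP *each director* is contained in the complex NP *the theory that the sculptor described each director*.
Noun-complement clauses are scope islands (the Complex NP Constraint): a quantifier inside one cannot scope into the matrix.
*each director* is confined to the island and cannot take scope over *a scientist*.

No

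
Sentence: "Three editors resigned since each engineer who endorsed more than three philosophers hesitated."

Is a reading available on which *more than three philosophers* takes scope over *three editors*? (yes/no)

No

*more than three philosophers* sits inside the relative clause *who endorsed more than three philosophers*, which is itself inside the adjunct *since each engineer who endorsed more than three philosophers hesitated*.
The quantifier would have to escape first the RC and then the adjunct — two independent island violations.
There is no licit LF on which *more than three philosophers* c-commands *three editors*.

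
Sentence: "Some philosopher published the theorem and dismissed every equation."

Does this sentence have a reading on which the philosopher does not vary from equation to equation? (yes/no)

Yes

The described interpretation is the *some philosopher* > *every equation* scoping.
Nothing needs to raise for *some philosopher* > *every equation*, so no island constraint is at stake.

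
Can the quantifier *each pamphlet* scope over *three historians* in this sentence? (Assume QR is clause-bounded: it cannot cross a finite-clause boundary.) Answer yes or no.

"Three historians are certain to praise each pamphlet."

Yes

*each pamphlet* is inside a raising infinitive, which is transparent to QR (no CP barrier), so it behaves as a matrix argument.
No island intervenes, so both surface and inverse scope are derivable.
Both orderings are possible: *three historians* > *each pamphlet* and *each pamphlet* > *three historians*.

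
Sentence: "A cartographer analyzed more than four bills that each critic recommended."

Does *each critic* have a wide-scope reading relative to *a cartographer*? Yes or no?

*each critic* occurs within the relative clause *that each critic recommended* modifying *more than four bills*.
Relative clauses are scope islands: a quantifier cannot QR out of a relative clause to take scope in the matrix clause.
So *each critic* cannot raise high enough to outscope *a cartographer*; only the surface ordering *a cartographer* > *each critic* is available.

No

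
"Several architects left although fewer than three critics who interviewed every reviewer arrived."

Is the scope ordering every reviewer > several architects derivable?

The target quantifier *every reviewer* is part of the relative clause *who interviewed every reviewer*, which is itself inside the adjunct *although fewer than three critics who interviewed every reviewer arrived*.
Two island boundaries intervene — the relative clause and the adjunct. Either alone would block QR.
*every reviewer* > *several architects* would require crossing that boundary, which is illicit.

No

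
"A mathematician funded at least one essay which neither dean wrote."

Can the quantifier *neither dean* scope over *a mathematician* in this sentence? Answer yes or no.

Structurally, *neither dean* is inside the relative clause *which neither dean wrote* modifying *at least one essay*.
Relative clauses block scope extraction: QR cannot target a position outside the modified NP.
The inverse ordering *neither dean* > *a mathematician* is therefore underivable.
(Only the surface reading survives: one fixed mathematician with respect to all the relevant deans.)

No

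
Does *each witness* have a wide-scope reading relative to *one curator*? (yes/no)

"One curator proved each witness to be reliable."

*each witness* is an ECM subject; ECM complements are not islands, and the embedded quantifier may take matrix scope.
No island intervenes, so both surface and inverse scope are derivable.

Yes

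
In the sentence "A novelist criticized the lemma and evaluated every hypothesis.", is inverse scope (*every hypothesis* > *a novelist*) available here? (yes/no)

Structurally, *every hypothesis* is inside one conjunct of the coordinate structure (*evaluated every hypothesis*).
QR out of a conjunct would have to apply non-ATB, which the CSC forbids.
*every hypothesis* > *a novelist* would require crossing that boundary, which is illicit.

No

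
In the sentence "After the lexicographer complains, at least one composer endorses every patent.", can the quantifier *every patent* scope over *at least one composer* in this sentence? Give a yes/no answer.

*every patent* is a matrix argument; the adjunct is an island but the target quantifier is outside it.
With no island boundary between them, the object can take inverse scope over the subject via ordinary QR within the clause.

Yes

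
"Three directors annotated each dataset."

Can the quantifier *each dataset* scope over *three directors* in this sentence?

Yes

Both DPs are arguments of the same predicate; there is no clause or island boundary between them.
Nothing blocks QR of the lower DP to a position above the higher one, so inverse scope is available.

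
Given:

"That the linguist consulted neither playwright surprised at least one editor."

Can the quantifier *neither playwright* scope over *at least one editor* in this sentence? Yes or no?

*neither playwright* is embedded in the sentential subject *that the linguist consulted neither playwright*.
The subject-island constraint blocks QR out of a clausal subject.
*neither playwright* > *at least one editor* would require crossing that boundary, which is illicit.

No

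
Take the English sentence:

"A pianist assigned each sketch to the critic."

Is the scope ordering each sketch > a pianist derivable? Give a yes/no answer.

Yes

*a pianist* and *each sketch* are co-arguments of the matrix verb, with nothing but a clause-internal boundary between them.
With no island boundary between them, the object can take inverse scope over the subject via ordinary QR within the clause.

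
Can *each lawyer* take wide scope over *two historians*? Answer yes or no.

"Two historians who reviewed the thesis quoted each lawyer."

Yes

Although the sentence contains a relative clause (*who reviewed the thesis*), *each lawyer* is outside it, in the matrix VP.
With no island boundary between them, the object can take inverse scope over the subject via ordinary QR within the clause.
So *each lawyer* > *two historians* is among the available readings.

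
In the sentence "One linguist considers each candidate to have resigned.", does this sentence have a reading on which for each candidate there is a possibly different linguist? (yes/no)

Yes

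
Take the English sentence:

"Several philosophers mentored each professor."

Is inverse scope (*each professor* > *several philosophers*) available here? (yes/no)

Yes

*each professor* and *several philosophers* are in the same minimal clause.
QR within a single clause is free, so the lower quantifier may take scope over the higher one.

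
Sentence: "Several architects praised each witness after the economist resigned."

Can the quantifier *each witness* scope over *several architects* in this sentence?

Yes

The adjunct island is irrelevant here — *each witness* and *several architects* are both in the matrix clause.
Since no island is crossed, the inverse ordering is licensed alongside surface scope.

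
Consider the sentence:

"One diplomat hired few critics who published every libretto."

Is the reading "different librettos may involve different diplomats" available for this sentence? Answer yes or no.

This is the *every libretto* > *one diplomat* reading.
*every libretto* occurs within the relative clause *who published every libretto* modifying *few critics*.
Relative clauses block scope extraction: QR cannot target a position outside the modified NP.
So *every libretto* cannot raise to a position above *one diplomat*.
(Only the surface reading survives: one fixed diplomat with respect to all the relevant librettos.)

No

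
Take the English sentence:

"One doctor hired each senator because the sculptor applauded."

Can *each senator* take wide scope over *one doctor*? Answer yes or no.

Neither queried DP is inside the adjunct, so the adjunct-island constraint does not apply.
Clause-internal QR can adjoin the lower DP above the subject, yielding the inverse reading.
Both orderings are possible: *one doctor* > *each senator* and *each senator* > *one doctor*.

Yes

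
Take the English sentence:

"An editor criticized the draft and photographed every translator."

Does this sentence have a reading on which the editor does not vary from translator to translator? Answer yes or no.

Yes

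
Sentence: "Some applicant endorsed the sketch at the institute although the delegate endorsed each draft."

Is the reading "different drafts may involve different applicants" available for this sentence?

This is the *each draft* > *some applicant* reading.
*each draft* sits inside the adjunct clause *although the delegate endorsed each draft*.
Adjunct clauses are scope islands: a quantifier inside an adjunct cannot raise into the matrix clause.
Hence only narrow scope for *each draft* (under *some applicant*) survives.

No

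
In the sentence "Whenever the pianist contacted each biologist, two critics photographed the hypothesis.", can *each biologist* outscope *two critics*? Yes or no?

*each biologist* sits inside the adjunct clause *whenever the pianist contacted each biologist*.
Adjuncts are opaque for quantifier raising; a quantifier in an adjunct stays inside it.
There is no licit LF on which *each biologist* c-commands *two critics*.

No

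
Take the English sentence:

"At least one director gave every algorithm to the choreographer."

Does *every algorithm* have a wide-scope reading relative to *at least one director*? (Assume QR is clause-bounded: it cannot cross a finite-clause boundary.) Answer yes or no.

Both DPs are arguments of the same predicate; there is no clause or island boundary between them.
No island intervenes, so both surface and inverse scope are derivable.
The sentence is scopally ambiguous between *at least one director* > *every algorithm* and *every algorithm* > *at least one director*.

Yes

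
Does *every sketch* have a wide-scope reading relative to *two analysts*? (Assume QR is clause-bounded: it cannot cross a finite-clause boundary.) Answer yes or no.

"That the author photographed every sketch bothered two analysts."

*every sketch* occurs within the sentential subject *that the author photographed every sketch*.
Clausal subjects are scope islands; QR from inside the subject into the matrix is barred.
*every sketch* > *two analysts* would require crossing that boundary, which is illicit.

No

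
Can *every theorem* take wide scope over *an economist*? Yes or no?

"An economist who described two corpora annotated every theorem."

Yes

*every theorem* is a matrix argument; only *an economist* is modified by the relative clause *who described two corpora*, so the RC island is irrelevant to the target quantifier.
QR within a single clause is free, so the lower quantifier may take scope over the higher one.
So *every theorem* > *an economist* is among the available readings.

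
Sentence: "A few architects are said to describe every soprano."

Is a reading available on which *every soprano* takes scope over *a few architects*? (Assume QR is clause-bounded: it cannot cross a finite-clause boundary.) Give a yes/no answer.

Yes

The matrix predicate is a raising verb, whose infinitival complement is not a scope island — *every soprano* can QR into the matrix clause.
QR within a single clause is free, so the lower quantifier may take scope over the higher one.
The sentence is scopally ambiguous between *a few architects* > *every soprano* and *every soprano* > *a few architects*.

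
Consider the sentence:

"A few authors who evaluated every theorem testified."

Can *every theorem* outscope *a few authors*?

No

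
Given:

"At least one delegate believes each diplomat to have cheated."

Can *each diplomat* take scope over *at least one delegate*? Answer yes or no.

Yes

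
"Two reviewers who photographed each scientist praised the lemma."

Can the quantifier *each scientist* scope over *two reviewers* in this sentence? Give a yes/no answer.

The DP *each scientist* is contained in the relative clause *who photographed each scientist*.
A relative clause is a scope island — quantifier raising cannot cross its boundary.
There is no licit LF on which *each scientist* c-commands *two reviewers*.

No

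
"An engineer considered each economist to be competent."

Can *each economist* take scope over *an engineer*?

Yes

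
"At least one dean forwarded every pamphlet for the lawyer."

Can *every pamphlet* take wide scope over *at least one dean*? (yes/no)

Yes

*every pamphlet* is the matrix object and *at least one dean* the matrix subject; the two are clausemates.
Clause-internal QR can adjoin the lower DP above the subject, yielding the inverse reading.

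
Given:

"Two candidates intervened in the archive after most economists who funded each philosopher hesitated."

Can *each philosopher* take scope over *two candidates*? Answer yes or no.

*each philosopher* occurs within the relative clause *who funded each philosopher*, which is itself inside the adjunct *after most economists who funded each philosopher hesitated*.
The quantifier would have to escape first the RC and then the adjunct — two independent island violations.
So the wide-scope reading for *each philosopher* is blocked.

No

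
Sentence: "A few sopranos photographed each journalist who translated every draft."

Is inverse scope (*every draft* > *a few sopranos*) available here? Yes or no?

No

*every draft* is embedded in the relative clause *who translated every draft* modifying *each journalist*.
QR out of a relative clause is ruled out by the relative-clause island constraint.
There is no licit LF on which *every draft* c-commands *a few sopranos*.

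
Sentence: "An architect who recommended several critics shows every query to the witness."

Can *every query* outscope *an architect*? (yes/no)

Yes

*every query* is a matrix argument; only *an architect* is modified by the relative clause *who recommended several critics*, so the RC island is irrelevant to the target quantifier.
Since no island is crossed, the inverse ordering is licensed alongside surface scope.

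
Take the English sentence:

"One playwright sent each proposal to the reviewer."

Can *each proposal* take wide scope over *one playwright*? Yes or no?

Both DPs are arguments of the same predicate; there is no clause or island boundary between them.
With no island boundary between them, the object can take inverse scope over the subject via ordinary QR within the clause.
The sentence is scopally ambiguous between *one playwright* > *each proposal* and *each proposal* > *one playwright*.

Yes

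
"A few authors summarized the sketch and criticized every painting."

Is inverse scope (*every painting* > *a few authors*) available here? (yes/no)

The DP *every painting* is contained in one conjunct of the coordinate structure (*criticized every painting*).
The Coordinate Structure Constraint blocks movement (including QR) out of a single conjunct.
So *every painting* cannot raise high enough to outscope *a few authors*; only the surface ordering *a few authors* > *every painting* is available.

No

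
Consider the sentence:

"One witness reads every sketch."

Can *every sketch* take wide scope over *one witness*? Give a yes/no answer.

*every sketch* is the matrix object and *one witness* the matrix subject; the two are clausemates.
With no island boundary between them, the object can take inverse scope over the subject via ordinary QR within the clause.
The sentence is scopally ambiguous between *one witness* > *every sketch* and *every sketch* > *one witness*.

Yes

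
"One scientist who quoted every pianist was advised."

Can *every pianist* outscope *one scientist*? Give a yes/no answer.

No

The target quantifier *every pianist* is part of the relative clause *who quoted every pianist*.
The relative clause forms an island for QR, so the quantifier is confined to the head noun's restrictor.
*every pianist* is confined to the island and cannot take scope over *one scientist*.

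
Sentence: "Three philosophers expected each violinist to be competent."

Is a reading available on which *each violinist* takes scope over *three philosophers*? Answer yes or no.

*each violinist* is an ECM subject; ECM complements are not islands, and the embedded quantifier may take matrix scope.
No island intervenes, so both surface and inverse scope are derivable.
So *each violinist* > *three philosophers* is among the available readings.

Yes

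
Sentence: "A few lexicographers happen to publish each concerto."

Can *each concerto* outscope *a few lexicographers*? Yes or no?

Yes

Raising constructions are monoclausal for scope purposes; *each concerto* is not separated from *a few lexicographers* by any island.
Since no island is crossed, the inverse ordering is licensed alongside surface scope.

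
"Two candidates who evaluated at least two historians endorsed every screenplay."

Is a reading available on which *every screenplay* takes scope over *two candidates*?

Yes

Although the sentence contains a relative clause (*who evaluated at least two historians*), *every screenplay* is outside it, in the matrix VP.
Nothing blocks QR of the lower DP to a position above the higher one, so inverse scope is available.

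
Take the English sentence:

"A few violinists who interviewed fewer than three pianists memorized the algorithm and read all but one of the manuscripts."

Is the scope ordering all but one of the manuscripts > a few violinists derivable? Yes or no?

No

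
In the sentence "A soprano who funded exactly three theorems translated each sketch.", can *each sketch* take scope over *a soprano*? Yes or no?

The relative clause *who funded exactly three theorems* modifies *a soprano*, but *each sketch* is not inside that relative clause — it is an argument of the matrix verb.
Nothing blocks QR of the lower DP to a position above the higher one, so inverse scope is available.

Yes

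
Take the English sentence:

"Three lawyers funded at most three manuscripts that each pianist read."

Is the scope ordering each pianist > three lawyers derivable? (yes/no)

*each pianist* occurs within the relative clause *that each pianist read* modifying *at most three manuscripts*.
The relative clause forms an island for QR, so the quantifier is confined to the head noun's restrictor.
Hence only narrow scope for *each pianist* (under *three lawyers*) survives.

No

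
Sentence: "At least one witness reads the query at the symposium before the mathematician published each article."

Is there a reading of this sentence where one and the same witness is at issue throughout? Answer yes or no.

The described interpretation is the *at least one witness* > *each article* scoping.
Nothing needs to raise for *at least one witness* > *each article*, so no island constraint is at stake.

Yes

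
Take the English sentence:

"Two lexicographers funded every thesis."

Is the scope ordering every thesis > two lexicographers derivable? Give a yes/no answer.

Yes

*two lexicographers* and *every thesis* are co-arguments of the matrix verb, with nothing but a clause-internal boundary between them.
Nothing blocks QR of the lower DP to a position above the higher one, so inverse scope is available.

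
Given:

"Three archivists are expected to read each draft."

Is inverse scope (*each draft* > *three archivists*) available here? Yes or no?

The matrix predicate is a raising verb, whose infinitival complement is not a scope island — *each draft* can QR into the matrix clause.
Since no island is crossed, the inverse ordering is licensed alongside surface scope.

Yes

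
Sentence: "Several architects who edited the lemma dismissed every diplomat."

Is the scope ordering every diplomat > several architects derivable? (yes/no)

Although the sentence contains a relative clause (*who edited the lemma*), *every diplomat* is outside it, in the matrix VP.
Since no island is crossed, the inverse ordering is licensed alongside surface scope.
Both orderings are possible: *several architects* > *every diplomat* and *every diplomat* > *several architects*.

Yes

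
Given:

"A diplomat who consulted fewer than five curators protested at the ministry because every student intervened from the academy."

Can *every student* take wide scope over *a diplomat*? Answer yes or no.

*every student* sits inside the adjunct clause *because every student intervened from the academy*.
Adjuncts are opaque for quantifier raising; a quantifier in an adjunct stays inside it.
*every student* is confined to the island and cannot take scope over *a diplomat*.

No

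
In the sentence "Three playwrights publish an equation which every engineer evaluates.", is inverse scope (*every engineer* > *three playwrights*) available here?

The target quantifier *every engineer* is part of the relative clause *which every engineer evaluates* modifying *an equation*.
The relative clause forms an island for QR, so the quantifier is confined to the head noun's restrictor.
Hence only narrow scope for *every engineer* (under *three playwrights*) survives.

No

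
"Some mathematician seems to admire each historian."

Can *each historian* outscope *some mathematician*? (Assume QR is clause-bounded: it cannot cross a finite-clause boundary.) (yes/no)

Raising constructions are monoclausal for scope purposes; *each historian* is not separated from *some mathematician* by any island.
Ordinary QR to a clause-peripheral position gives the wide-scope LF for the lower DP.

Yes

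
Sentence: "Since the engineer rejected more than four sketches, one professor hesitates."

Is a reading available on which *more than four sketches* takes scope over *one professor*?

*more than four sketches* occurs within the adjunct clause *since the engineer rejected more than four sketches*.
Adjuncts are opaque for quantifier raising; a quantifier in an adjunct stays inside it.
So the wide-scope reading for *more than four sketches* is blocked.

No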